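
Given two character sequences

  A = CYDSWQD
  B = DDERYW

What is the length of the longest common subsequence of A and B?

One common subsequence of length 2: Y (A #2, B #5), W (A #5, B #6), and the DP table's final entry dp[7][6] is also 2, so no common subsequence is longer.

2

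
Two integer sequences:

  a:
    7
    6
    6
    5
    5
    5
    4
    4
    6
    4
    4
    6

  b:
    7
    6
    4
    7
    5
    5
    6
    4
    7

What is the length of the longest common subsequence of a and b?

6

Let dp[i][j] be the LCS length of the first i values of a and the first j values of b. dp[i][j] = dp[i-1][j-1]+1 when the i-th and j-th values match, else max(dp[i-1][j], dp[i][j-1]).
    ·  7  6  4  7  5  5  6  4  7
 ·  0  0  0  0  0  0  0  0  0  0
 7  0  1  1  1  1  1  1  1  1  1
 6  0  1  2  2  2  2  2  2  2  2
 6  0  1  2  2  2  2  2  3  3  3
 5  0  1  2  2  2  3  3  3  3  3
 5  0  1  2  2  2  3  4  4  4  4
 5  0  1  2  2  2  3  4  4  4  4
 4  0  1  2  3  3  3  4  4  5  5
 4  0  1  2  3  3  3  4  4  5  5
 6  0  1  2  3  3  3  4  5  5  5
 4  0  1  2  3  3  3  4  5  6  6
 4  0  1  2  3  3  3  4  5  6  6
 6  0  1  2  3  3  3  4  5  6  6
dp[12][9] = 6. One LCS (by backtracking along matches): 7, 6, 5, 5, 6, 4.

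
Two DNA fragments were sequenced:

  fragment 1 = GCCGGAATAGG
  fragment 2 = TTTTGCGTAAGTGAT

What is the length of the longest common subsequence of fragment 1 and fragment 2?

Pick G [1,5], then C [3,6], then G [4,7], then A [6,9], then A [7,10], then T [8,12], then A [9,14]; all 7 bases appear in both, in order. Since dp[11][15] = 7, nothing longer is possible.

7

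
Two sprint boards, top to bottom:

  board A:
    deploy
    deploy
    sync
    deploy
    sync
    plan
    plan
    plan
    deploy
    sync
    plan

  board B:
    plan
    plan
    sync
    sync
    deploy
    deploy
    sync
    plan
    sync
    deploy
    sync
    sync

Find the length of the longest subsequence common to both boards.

6

Taking deploy [1,5]; then deploy [2,6]; then sync [3,9]; then deploy [4,10]; then sync [5,11]; then sync [10,12] gives a common subsequence of length 6. The LCS DP gives dp[11][12] = 6, so this is optimal.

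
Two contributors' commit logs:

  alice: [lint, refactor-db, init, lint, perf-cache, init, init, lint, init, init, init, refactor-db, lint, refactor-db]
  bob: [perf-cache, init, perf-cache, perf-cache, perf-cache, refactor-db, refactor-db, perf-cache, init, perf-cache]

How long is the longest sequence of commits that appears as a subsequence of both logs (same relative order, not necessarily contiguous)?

4

Taking init [3,2]; then perf-cache [5,5]; then refactor-db [12,6]; then refactor-db [14,7] gives a common subsequence of length 4. dp[14][10] = 4 confirms this is the maximum.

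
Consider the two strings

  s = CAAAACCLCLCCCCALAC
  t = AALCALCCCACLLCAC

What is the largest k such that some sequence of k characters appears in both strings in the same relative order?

Match A at s[4]=t[1]; then A at s[5]=t[2]; then L at s[8]=t[3]; then C at s[9]=t[4]; then L at s[10]=t[6]; then C at s[11]=t[7]; then C at s[12]=t[8]; then C at s[13]=t[9]; then C at s[14]=t[11]; then L at s[16]=t[13]; then A at s[17]=t[15]; then C at s[18]=t[16] — 12 characters in the same relative order in both, and the DP table's final entry dp[18][16] is also 12, so no common subsequence is longer.

12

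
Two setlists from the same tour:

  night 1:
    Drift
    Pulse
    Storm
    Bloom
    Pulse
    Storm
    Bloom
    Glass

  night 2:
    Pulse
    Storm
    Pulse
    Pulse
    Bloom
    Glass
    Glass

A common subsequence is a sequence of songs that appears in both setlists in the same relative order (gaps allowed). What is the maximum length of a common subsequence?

One common subsequence of length 5: Pulse at night 1[2]=night 2[1] → Storm at night 1[3]=night 2[2] → Pulse at night 1[5]=night 2[4] → Bloom at night 1[7]=night 2[5] → Glass at night 1[8]=night 2[7]. dp[8][7] = 5 confirms this is the maximum.

5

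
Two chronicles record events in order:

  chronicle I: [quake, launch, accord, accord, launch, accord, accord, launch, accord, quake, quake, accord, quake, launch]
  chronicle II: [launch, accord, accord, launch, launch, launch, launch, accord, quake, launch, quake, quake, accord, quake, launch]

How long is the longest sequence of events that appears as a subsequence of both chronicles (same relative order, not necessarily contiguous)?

Taking launch (chronicle I #2, chronicle II #1), accord (chronicle I #3, chronicle II #2), accord (chronicle I #4, chronicle II #3), launch (chronicle I #5, chronicle II #7), accord (chronicle I #6, chronicle II #8), launch (chronicle I #8, chronicle II #10), quake (chronicle I #10, chronicle II #11), quake (chronicle I #11, chronicle II #12), accord (chronicle I #12, chronicle II #13), quake (chronicle I #13, chronicle II #14), launch (chronicle I #14, chronicle II #15) gives a common subsequence of length 11. Since dp[14][15] = 11, nothing longer is possible.

11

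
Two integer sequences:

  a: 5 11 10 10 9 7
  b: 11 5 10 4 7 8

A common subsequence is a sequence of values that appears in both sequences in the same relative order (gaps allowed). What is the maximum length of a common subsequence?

3

Let dp[i][j] be the LCS length of the first i values of a and the first j values of b. dp[i][j] = dp[i-1][j-1]+1 when the i-th and j-th values match, else max(dp[i-1][j], dp[i][j-1]).
    · 11  5 10  4  7  8
 ·  0  0  0  0  0  0  0
 5  0  0  1  1  1  1  1
11  0  1  1  1  1  1  1
10  0  1  1  2  2  2  2
10  0  1  1  2  2  2  2
 9  0  1  1  2  2  2  2
 7  0  1  1  2  2  3  3
dp[6][6] = 3. One LCS (by backtracking along matches): 5, 10, 7.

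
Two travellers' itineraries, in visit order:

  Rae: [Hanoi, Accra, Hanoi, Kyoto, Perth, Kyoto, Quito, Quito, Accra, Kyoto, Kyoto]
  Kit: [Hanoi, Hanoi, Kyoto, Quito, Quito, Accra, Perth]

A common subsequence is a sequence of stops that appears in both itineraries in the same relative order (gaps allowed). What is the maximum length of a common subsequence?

Taking Hanoi at Rae[1]=Kit[1] → Hanoi at Rae[3]=Kit[2] → Kyoto at Rae[6]=Kit[3] → Quito at Rae[7]=Kit[4] → Quito at Rae[8]=Kit[5] → Accra at Rae[9]=Kit[6] gives a common subsequence of length 6, and the DP table's final entry dp[11][7] is also 6, so no common subsequence is longer.

6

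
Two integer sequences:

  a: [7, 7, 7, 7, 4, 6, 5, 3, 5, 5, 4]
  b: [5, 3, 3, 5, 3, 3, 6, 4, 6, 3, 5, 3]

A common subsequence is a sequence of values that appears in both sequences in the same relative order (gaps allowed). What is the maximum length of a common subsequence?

4

One common subsequence of length 4: 4 (a #5, b #8) → 6 (a #6, b #9) → 5 (a #7, b #11) → 3 (a #8, b #12). Since dp[11][12] = 4, nothing longer is possible.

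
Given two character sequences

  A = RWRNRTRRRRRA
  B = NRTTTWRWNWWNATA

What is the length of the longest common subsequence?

One common subsequence of length 6: R at A[1]=B[2], W at A[2]=B[6], R at A[3]=B[7], N at A[4]=B[12], T at A[6]=B[14], A at A[12]=B[15]. dp[12][15] = 6 confirms this is the maximum.

6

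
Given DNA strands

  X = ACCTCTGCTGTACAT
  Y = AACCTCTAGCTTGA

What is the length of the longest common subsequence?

Taking A at X[1]=Y[2], then C at X[2]=Y[3], then C at X[3]=Y[4], then T at X[4]=Y[5], then C at X[5]=Y[6], then T at X[6]=Y[7], then G at X[7]=Y[9], then C at X[8]=Y[10], then T at X[9]=Y[12], then G at X[10]=Y[13], then A at X[14]=Y[14] gives a common subsequence of length 11. Since dp[15][14] = 11, nothing longer is possible.

11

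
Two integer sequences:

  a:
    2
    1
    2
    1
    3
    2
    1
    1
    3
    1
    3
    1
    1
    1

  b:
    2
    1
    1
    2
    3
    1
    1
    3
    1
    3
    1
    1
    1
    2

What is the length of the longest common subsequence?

One common subsequence of length 12: 2 at a[1]=b[1], then 1 at a[2]=b[3], then 2 at a[3]=b[4], then 3 at a[5]=b[5], then 1 at a[7]=b[6], then 1 at a[8]=b[7], then 3 at a[9]=b[8], then 1 at a[10]=b[9], then 3 at a[11]=b[10], then 1 at a[12]=b[11], then 1 at a[13]=b[12], then 1 at a[14]=b[13]. dp[14][14] = 12 confirms this is the maximum.

12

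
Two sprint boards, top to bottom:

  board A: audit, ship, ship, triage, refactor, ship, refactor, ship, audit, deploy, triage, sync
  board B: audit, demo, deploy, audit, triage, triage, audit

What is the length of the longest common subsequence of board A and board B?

3

Taking audit (board A #1, board B #4), then triage (board A #4, board B #6), then audit (board A #9, board B #7) gives a common subsequence of length 3. Since dp[12][7] = 3, nothing longer is possible.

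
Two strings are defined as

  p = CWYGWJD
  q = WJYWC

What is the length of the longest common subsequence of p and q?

3

Let dp[i][j] be the LCS length of the first i characters of p and the first j characters of q. dp[i][j] = dp[i-1][j-1]+1 when the i-th and j-th characters match, else max(dp[i-1][j], dp[i][j-1]).
    ·  W  J  Y  W  C
 ·  0  0  0  0  0  0
 C  0  0  0  0  0  1
 W  0  1  1  1  1  1
 Y  0  1  1  2  2  2
 G  0  1  1  2  2  2
 W  0  1  1  2  3  3
 J  0  1  2  2  3  3
 D  0  1  2  2  3  3
dp[7][5] = 3. One LCS (by backtracking along matches): WYW.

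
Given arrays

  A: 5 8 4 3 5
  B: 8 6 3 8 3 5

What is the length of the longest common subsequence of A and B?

Let dp[i][j] be the LCS length of the first i values of A and the first j values of B. dp[i][j] = dp[i-1][j-1]+1 when the i-th and j-th values match, else max(dp[i-1][j], dp[i][j-1]).
    ·  8  6  3  8  3  5
 ·  0  0  0  0  0  0  0
 5  0  0  0  0  0  0  1
 8  0  1  1  1  1  1  1
 4  0  1  1  1  1  1  1
 3  0  1  1  2  2  2  2
 5  0  1  1  2  2  2  3
dp[5][6] = 3. One LCS (by backtracking along matches): 8, 3, 5.

3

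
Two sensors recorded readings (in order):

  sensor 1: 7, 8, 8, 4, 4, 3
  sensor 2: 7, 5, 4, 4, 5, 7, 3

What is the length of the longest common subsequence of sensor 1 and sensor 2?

Let dp[i][j] be the LCS length of the first i values of sensor 1 and the first j values of sensor 2. dp[i][j] = dp[i-1][j-1]+1 when the i-th and j-th values match, else max(dp[i-1][j], dp[i][j-1]).
    ·  7  5  4  4  5  7  3
 ·  0  0  0  0  0  0  0  0
 7  0  1  1  1  1  1  1  1
 8  0  1  1  1  1  1  1  1
 8  0  1  1  1  1  1  1  1
 4  0  1  1  2  2  2  2  2
 4  0  1  1  2  3  3  3  3
 3  0  1  1  2  3  3  3  4
dp[6][7] = 4. One LCS (by backtracking along matches): 7, 4, 4, 3.

4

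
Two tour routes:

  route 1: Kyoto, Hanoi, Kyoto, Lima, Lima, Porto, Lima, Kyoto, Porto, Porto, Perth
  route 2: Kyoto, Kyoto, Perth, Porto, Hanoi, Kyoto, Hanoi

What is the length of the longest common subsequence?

Pick Kyoto [1,1] → Kyoto [3,2] → Porto [6,4] → Kyoto [8,6]; all 4 stops appear in both, in order. dp[11][7] = 4 confirms this is the maximum.

4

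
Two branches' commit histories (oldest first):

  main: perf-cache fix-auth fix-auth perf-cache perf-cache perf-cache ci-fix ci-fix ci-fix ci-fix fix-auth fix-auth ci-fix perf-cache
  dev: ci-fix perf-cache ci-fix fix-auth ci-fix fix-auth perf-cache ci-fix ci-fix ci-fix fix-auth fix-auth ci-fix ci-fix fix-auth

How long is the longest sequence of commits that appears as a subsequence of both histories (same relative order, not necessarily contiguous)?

Pick perf-cache at main[1]=dev[2] → fix-auth at main[2]=dev[4] → fix-auth at main[3]=dev[6] → perf-cache at main[6]=dev[7] → ci-fix at main[8]=dev[8] → ci-fix at main[9]=dev[9] → ci-fix at main[10]=dev[10] → fix-auth at main[11]=dev[11] → fix-auth at main[12]=dev[12] → ci-fix at main[13]=dev[14]; all 10 commits appear in both, in order. dp[14][15] = 10 confirms this is the maximum.

10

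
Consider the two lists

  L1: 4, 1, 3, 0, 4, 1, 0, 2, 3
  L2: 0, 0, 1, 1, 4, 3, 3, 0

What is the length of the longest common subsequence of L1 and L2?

Taking 4 (L1 #1, L2 #5), 3 (L1 #3, L2 #7), 0 (L1 #7, L2 #8) gives a common subsequence of length 3. The LCS DP gives dp[9][8] = 3, so this is optimal.

3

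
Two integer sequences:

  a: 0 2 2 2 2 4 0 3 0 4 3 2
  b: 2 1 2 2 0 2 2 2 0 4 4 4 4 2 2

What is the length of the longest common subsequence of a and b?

Match 0 at a[1]=b[5] → 2 at a[2]=b[6] → 2 at a[3]=b[7] → 2 at a[4]=b[8] → 4 at a[6]=b[12] → 4 at a[10]=b[13] → 2 at a[12]=b[15] — 7 values in the same relative order in both, and the DP table's final entry dp[12][15] is also 7, so no common subsequence is longer.

7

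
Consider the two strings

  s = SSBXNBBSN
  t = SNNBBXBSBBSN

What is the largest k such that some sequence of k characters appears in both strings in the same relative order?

Match S at s[1]=t[1]; then B at s[3]=t[5]; then X at s[4]=t[6]; then B at s[6]=t[9]; then B at s[7]=t[10]; then S at s[8]=t[11]; then N at s[9]=t[12] — 7 characters in the same relative order in both, and the DP table's final entry dp[9][12] is also 7, so no common subsequence is longer.

7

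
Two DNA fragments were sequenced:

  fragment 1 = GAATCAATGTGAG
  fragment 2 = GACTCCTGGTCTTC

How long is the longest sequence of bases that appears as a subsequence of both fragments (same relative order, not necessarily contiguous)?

Match G at fragment 1[1]=fragment 2[1], A at fragment 1[2]=fragment 2[2], T at fragment 1[4]=fragment 2[4], C at fragment 1[5]=fragment 2[6], T at fragment 1[8]=fragment 2[7], G at fragment 1[9]=fragment 2[9], T at fragment 1[10]=fragment 2[13] — 7 bases in the same relative order in both, and the DP table's final entry dp[13][14] is also 7, so no common subsequence is longer.

7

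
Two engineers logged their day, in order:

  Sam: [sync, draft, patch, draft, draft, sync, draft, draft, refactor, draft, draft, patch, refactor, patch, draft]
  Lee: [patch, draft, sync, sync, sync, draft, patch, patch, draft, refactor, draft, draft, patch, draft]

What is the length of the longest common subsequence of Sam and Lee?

10

One common subsequence of length 10: patch (Sam #3, Lee #1), draft (Sam #4, Lee #2), sync (Sam #6, Lee #5), draft (Sam #7, Lee #6), draft (Sam #8, Lee #9), refactor (Sam #9, Lee #10), draft (Sam #10, Lee #11), draft (Sam #11, Lee #12), patch (Sam #14, Lee #13), draft (Sam #15, Lee #14). The LCS DP gives dp[15][14] = 10, so this is optimal.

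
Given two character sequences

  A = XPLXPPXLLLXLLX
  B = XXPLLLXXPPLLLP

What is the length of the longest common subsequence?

9

Pick X (A #1, B #2) → P (A #2, B #3) → L (A #3, B #6) → X (A #4, B #8) → P (A #5, B #9) → P (A #6, B #10) → L (A #8, B #11) → L (A #9, B #12) → L (A #10, B #13); all 9 characters appear in both, in order. Since dp[14][14] = 9, nothing longer is possible.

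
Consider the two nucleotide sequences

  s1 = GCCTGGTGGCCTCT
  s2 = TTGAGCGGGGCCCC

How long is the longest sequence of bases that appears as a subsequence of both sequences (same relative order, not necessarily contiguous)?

9

Taking G (s1 #1, s2 #5), C (s1 #3, s2 #6), G (s1 #5, s2 #7), G (s1 #6, s2 #8), G (s1 #8, s2 #9), G (s1 #9, s2 #10), C (s1 #10, s2 #12), C (s1 #11, s2 #13), C (s1 #13, s2 #14) gives a common subsequence of length 9. Since dp[14][14] = 9, nothing longer is possible.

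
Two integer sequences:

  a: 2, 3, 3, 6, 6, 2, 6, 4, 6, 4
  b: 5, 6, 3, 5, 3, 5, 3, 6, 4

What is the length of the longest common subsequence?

Taking 3 [2,5], then 3 [3,7], then 6 [9,8], then 4 [10,9] gives a common subsequence of length 4. The LCS DP gives dp[10][9] = 4, so this is optimal.

4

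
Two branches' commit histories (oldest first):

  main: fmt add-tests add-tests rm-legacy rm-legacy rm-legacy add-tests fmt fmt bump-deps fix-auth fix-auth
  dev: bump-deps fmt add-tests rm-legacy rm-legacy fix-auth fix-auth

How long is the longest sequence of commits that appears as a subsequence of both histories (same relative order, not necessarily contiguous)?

Match fmt (main #1, dev #2) → add-tests (main #3, dev #3) → rm-legacy (main #5, dev #4) → rm-legacy (main #6, dev #5) → fix-auth (main #11, dev #6) → fix-auth (main #12, dev #7) — 6 commits in the same relative order in both, and the DP table's final entry dp[12][7] is also 6, so no common subsequence is longer.

6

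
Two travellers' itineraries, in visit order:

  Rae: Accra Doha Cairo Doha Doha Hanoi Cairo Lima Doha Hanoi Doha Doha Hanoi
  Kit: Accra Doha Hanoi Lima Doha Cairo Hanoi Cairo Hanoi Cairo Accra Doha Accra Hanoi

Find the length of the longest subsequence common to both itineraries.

Pick Accra [1,1] → Doha [2,5] → Cairo [3,6] → Hanoi [6,7] → Cairo [7,8] → Hanoi [10,9] → Doha [11,12] → Hanoi [13,14]; all 8 stops appear in both, in order. dp[13][14] = 8 confirms this is the maximum.

8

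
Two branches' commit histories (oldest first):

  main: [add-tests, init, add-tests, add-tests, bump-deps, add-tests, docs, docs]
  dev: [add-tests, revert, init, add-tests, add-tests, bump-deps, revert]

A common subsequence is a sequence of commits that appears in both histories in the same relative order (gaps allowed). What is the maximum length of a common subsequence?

Taking add-tests at main[1]=dev[1] → init at main[2]=dev[3] → add-tests at main[3]=dev[4] → add-tests at main[4]=dev[5] → bump-deps at main[5]=dev[6] gives a common subsequence of length 5. dp[8][7] = 5 confirms this is the maximum.

5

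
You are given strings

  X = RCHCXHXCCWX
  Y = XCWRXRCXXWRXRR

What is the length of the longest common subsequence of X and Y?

6

One common subsequence of length 6: R at X[1]=Y[6] → C at X[4]=Y[7] → X at X[5]=Y[8] → X at X[7]=Y[9] → W at X[10]=Y[10] → X at X[11]=Y[12]. dp[11][14] = 6 confirms this is the maximum.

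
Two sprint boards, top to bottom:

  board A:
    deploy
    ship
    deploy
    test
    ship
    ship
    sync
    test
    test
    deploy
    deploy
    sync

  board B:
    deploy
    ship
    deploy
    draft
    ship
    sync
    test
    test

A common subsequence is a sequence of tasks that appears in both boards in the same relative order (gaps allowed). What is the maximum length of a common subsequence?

7

Taking deploy at board A[1]=board B[1]; then ship at board A[2]=board B[2]; then deploy at board A[3]=board B[3]; then ship at board A[6]=board B[5]; then sync at board A[7]=board B[6]; then test at board A[8]=board B[7]; then test at board A[9]=board B[8] gives a common subsequence of length 7. Since dp[12][8] = 7, nothing longer is possible.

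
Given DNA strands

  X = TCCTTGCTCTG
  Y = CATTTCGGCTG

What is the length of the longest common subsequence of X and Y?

Let dp[i][j] be the LCS length of the first i bases of X and the first j bases of Y. dp[i][j] = dp[i-1][j-1]+1 when the i-th and j-th bases match, else max(dp[i-1][j], dp[i][j-1]).
    ·  C  A  T  T  T  C  G  G  C  T  G
 ·  0  0  0  0  0  0  0  0  0  0  0  0
 T  0  0  0  1  1  1  1  1  1  1  1  1
 C  0  1  1  1  1  1  2  2  2  2  2  2
 C  0  1  1  1  1  1  2  2  2  3  3  3
 T  0  1  1  2  2  2  2  2  2  3  4  4
 T  0  1  1  2  3  3  3  3  3  3  4  4
 G  0  1  1  2  3  3  3  4  4  4  4  5
 C  0  1  1  2  3  3  4  4  4  5  5  5
 T  0  1  1  2  3  4  4  4  4  5  6  6
 C  0  1  1  2  3  4  5  5  5  5  6  6
 T  0  1  1  2  3  4  5  5  5  5  6  6
 G  0  1  1  2  3  4  5  6  6  6  6  7
dp[11][11] = 7. One LCS (by backtracking along matches): TTTGCTG.

7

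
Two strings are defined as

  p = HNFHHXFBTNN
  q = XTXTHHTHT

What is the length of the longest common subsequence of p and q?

4

Let dp[i][j] be the LCS length of the first i characters of p and the first j characters of q. dp[i][j] = dp[i-1][j-1]+1 when the i-th and j-th characters match, else max(dp[i-1][j], dp[i][j-1]).
    ·  X  T  X  T  H  H  T  H  T
 ·  0  0  0  0  0  0  0  0  0  0
 H  0  0  0  0  0  1  1  1  1  1
 N  0  0  0  0  0  1  1  1  1  1
 F  0  0  0  0  0  1  1  1  1  1
 H  0  0  0  0  0  1  2  2  2  2
 H  0  0  0  0  0  1  2  2  3  3
 X  0  1  1  1  1  1  2  2  3  3
 F  0  1  1  1  1  1  2  2  3  3
 B  0  1  1  1  1  1  2  2  3  3
 T  0  1  2  2  2  2  2  3  3  4
 N  0  1  2  2  2  2  2  3  3  4
 N  0  1  2  2  2  2  2  3  3  4
dp[11][9] = 4. One LCS (by backtracking along matches): HHHT.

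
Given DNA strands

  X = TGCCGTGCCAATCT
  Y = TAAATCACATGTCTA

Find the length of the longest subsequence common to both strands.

Pick T at X[1]=Y[5], C at X[3]=Y[6], C at X[4]=Y[8], T at X[6]=Y[10], G at X[7]=Y[11], T at X[12]=Y[12], C at X[13]=Y[13], T at X[14]=Y[14]; all 8 bases appear in both, in order. dp[14][15] = 8 confirms this is the maximum.

8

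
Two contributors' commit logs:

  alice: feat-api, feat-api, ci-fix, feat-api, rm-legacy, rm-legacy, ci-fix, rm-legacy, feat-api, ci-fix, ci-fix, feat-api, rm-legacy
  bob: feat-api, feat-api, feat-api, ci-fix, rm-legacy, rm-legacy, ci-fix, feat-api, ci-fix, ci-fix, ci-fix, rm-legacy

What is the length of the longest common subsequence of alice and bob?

10

Taking feat-api (alice #1, bob #2), feat-api (alice #2, bob #3), ci-fix (alice #3, bob #4), rm-legacy (alice #5, bob #5), rm-legacy (alice #6, bob #6), ci-fix (alice #7, bob #7), feat-api (alice #9, bob #8), ci-fix (alice #10, bob #10), ci-fix (alice #11, bob #11), rm-legacy (alice #13, bob #12) gives a common subsequence of length 10. dp[13][12] = 10 confirms this is the maximum.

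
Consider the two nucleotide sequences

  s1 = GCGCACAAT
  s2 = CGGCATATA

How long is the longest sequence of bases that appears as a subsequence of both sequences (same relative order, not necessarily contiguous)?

6

Let dp[i][j] be the LCS length of the first i bases of s1 and the first j bases of s2. dp[i][j] = dp[i-1][j-1]+1 when the i-th and j-th bases match, else max(dp[i-1][j], dp[i][j-1]).
    ·  C  G  G  C  A  T  A  T  A
 ·  0  0  0  0  0  0  0  0  0  0
 G  0  0  1  1  1  1  1  1  1  1
 C  0  1  1  1  2  2  2  2  2  2
 G  0  1  2  2  2  2  2  2  2  2
 C  0  1  2  2  3  3  3  3  3  3
 A  0  1  2  2  3  4  4  4  4  4
 C  0  1  2  2  3  4  4  4  4  4
 A  0  1  2  2  3  4  4  5  5  5
 A  0  1  2  2  3  4  4  5  5  6
 T  0  1  2  2  3  4  5  5  6  6
dp[9][9] = 6. One LCS (by backtracking along matches): GGCAAA.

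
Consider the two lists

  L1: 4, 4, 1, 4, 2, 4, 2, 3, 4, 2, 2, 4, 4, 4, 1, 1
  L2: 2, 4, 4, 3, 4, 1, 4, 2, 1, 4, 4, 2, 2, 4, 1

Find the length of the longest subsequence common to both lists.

11

One common subsequence of length 11: 4 [1,3], then 4 [2,5], then 1 [3,6], then 4 [4,7], then 2 [5,8], then 4 [6,10], then 4 [9,11], then 2 [10,12], then 2 [11,13], then 4 [14,14], then 1 [16,15]. Since dp[16][15] = 11, nothing longer is possible.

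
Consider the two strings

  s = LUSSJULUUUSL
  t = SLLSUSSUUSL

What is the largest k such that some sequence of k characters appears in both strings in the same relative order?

8

Let dp[i][j] be the LCS length of the first i characters of s and the first j characters of t. dp[i][j] = dp[i-1][j-1]+1 when the i-th and j-th characters match, else max(dp[i-1][j], dp[i][j-1]).
    ·  S  L  L  S  U  S  S  U  U  S  L
 ·  0  0  0  0  0  0  0  0  0  0  0  0
 L  0  0  1  1  1  1  1  1  1  1  1  1
 U  0  0  1  1  1  2  2  2  2  2  2  2
 S  0  1  1  1  2  2  3  3  3  3  3  3
 S  0  1  1  1  2  2  3  4  4  4  4  4
 J  0  1  1  1  2  2  3  4  4  4  4  4
 U  0  1  1  1  2  3  3  4  5  5  5  5
 L  0  1  2  2  2  3  3  4  5  5  5  6
 U  0  1  2  2  2  3  3  4  5  6  6  6
 U  0  1  2  2  2  3  3  4  5  6  6  6
 U  0  1  2  2  2  3  3  4  5  6  6  6
 S  0  1  2  2  3  3  4  4  5  6  7  7
 L  0  1  2  3  3  3  4  4  5  6  7  8
dp[12][11] = 8. One LCS (by backtracking along matches): LUSSUUSL.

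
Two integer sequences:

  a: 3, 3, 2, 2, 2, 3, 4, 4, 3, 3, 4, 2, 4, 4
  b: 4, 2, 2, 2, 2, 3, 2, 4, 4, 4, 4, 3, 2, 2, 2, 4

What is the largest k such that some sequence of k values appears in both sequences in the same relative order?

One common subsequence of length 9: 2 [3,3], 2 [4,4], 2 [5,5], 3 [6,6], 4 [7,10], 4 [8,11], 3 [9,12], 2 [12,15], 4 [14,16]. Since dp[14][16] = 9, nothing longer is possible.

9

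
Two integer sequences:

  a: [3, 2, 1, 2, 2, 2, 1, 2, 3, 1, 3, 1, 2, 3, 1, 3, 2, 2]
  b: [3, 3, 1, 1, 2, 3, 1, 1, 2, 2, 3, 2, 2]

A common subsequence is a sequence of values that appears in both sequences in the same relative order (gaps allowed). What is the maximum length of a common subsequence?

11

Taking 3 [1,2], 1 [3,3], 1 [7,4], 2 [8,5], 3 [9,6], 1 [10,7], 1 [12,8], 2 [13,10], 3 [16,11], 2 [17,12], 2 [18,13] gives a common subsequence of length 11. Since dp[18][13] = 11, nothing longer is possible.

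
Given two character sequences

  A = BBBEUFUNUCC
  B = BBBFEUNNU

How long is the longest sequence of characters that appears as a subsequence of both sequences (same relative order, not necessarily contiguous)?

Let dp[i][j] be the LCS length of the first i characters of A and the first j characters of B. dp[i][j] = dp[i-1][j-1]+1 when the i-th and j-th characters match, else max(dp[i-1][j], dp[i][j-1]).
    ·  B  B  B  F  E  U  N  N  U
 ·  0  0  0  0  0  0  0  0  0  0
 B  0  1  1  1  1  1  1  1  1  1
 B  0  1  2  2  2  2  2  2  2  2
 B  0  1  2  3  3  3  3  3  3  3
 E  0  1  2  3  3  4  4  4  4  4
 U  0  1  2  3  3  4  5  5  5  5
 F  0  1  2  3  4  4  5  5  5  5
 U  0  1  2  3  4  4  5  5  5  6
 N  0  1  2  3  4  4  5  6  6  6
 U  0  1  2  3  4  4  5  6  6  7
 C  0  1  2  3  4  4  5  6  6  7
 C  0  1  2  3  4  4  5  6  6  7
dp[11][9] = 7. One LCS (by backtracking along matches): BBBEUNU.

7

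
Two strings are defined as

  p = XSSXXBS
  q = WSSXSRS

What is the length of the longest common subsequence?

Let dp[i][j] be the LCS length of the first i characters of p and the first j characters of q. dp[i][j] = dp[i-1][j-1]+1 when the i-th and j-th characters match, else max(dp[i-1][j], dp[i][j-1]).
    ·  W  S  S  X  S  R  S
 ·  0  0  0  0  0  0  0  0
 X  0  0  0  0  1  1  1  1
 S  0  0  1  1  1  2  2  2
 S  0  0  1  2  2  2  2  3
 X  0  0  1  2  3  3  3  3
 X  0  0  1  2  3  3  3  3
 B  0  0  1  2  3  3  3  3
 S  0  0  1  2  3  4  4  4
dp[7][7] = 4. One LCS (by backtracking along matches): SSXS.

4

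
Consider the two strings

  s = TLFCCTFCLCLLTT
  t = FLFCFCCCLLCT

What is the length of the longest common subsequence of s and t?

One common subsequence of length 9: L at s[2]=t[2]; then F at s[3]=t[3]; then C at s[4]=t[4]; then C at s[5]=t[6]; then C at s[8]=t[7]; then C at s[10]=t[8]; then L at s[11]=t[9]; then L at s[12]=t[10]; then T at s[14]=t[12]. The LCS DP gives dp[14][12] = 9, so this is optimal.

9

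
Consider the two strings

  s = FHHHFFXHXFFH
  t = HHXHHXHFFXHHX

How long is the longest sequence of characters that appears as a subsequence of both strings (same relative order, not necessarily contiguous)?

One common subsequence of length 8: H at s[2]=t[4], then H at s[3]=t[5], then H at s[4]=t[7], then F at s[5]=t[8], then F at s[6]=t[9], then X at s[7]=t[10], then H at s[8]=t[12], then X at s[9]=t[13]. The LCS DP gives dp[12][13] = 8, so this is optimal.

8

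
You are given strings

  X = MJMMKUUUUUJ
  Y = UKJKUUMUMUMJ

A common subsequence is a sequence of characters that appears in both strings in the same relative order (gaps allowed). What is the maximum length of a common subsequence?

7

One common subsequence of length 7: J [2,3], K [5,4], U [6,5], U [7,6], U [8,8], U [9,10], J [11,12]. Since dp[11][12] = 7, nothing longer is possible.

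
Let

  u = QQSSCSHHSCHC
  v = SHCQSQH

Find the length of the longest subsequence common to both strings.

Let dp[i][j] be the LCS length of the first i characters of u and the first j characters of v. dp[i][j] = dp[i-1][j-1]+1 when the i-th and j-th characters match, else max(dp[i-1][j], dp[i][j-1]).
    ·  S  H  C  Q  S  Q  H
 ·  0  0  0  0  0  0  0  0
 Q  0  0  0  0  1  1  1  1
 Q  0  0  0  0  1  1  2  2
 S  0  1  1  1  1  2  2  2
 S  0  1  1  1  1  2  2  2
 C  0  1  1  2  2  2  2  2
 S  0  1  1  2  2  3  3  3
 H  0  1  2  2  2  3  3  4
 H  0  1  2  2  2  3  3  4
 S  0  1  2  2  2  3  3  4
 C  0  1  2  3  3  3  3  4
 H  0  1  2  3  3  3  3  4
 C  0  1  2  3  3  3  3  4
dp[12][7] = 4. One LCS (by backtracking along matches): SCSH.

4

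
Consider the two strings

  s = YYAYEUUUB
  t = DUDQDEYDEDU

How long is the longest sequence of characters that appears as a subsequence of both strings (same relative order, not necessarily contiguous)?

3

One common subsequence of length 3: Y (s #1, t #7), E (s #5, t #9), U (s #8, t #11). dp[9][11] = 3 confirms this is the maximum.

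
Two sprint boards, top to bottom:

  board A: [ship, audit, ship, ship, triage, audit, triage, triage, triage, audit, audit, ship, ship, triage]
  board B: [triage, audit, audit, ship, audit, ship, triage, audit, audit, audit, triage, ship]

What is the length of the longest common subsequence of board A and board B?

8

Taking ship (board A #1, board B #4); then audit (board A #2, board B #5); then ship (board A #4, board B #6); then triage (board A #5, board B #7); then audit (board A #6, board B #8); then audit (board A #10, board B #9); then audit (board A #11, board B #10); then ship (board A #13, board B #12) gives a common subsequence of length 8. dp[14][12] = 8 confirms this is the maximum.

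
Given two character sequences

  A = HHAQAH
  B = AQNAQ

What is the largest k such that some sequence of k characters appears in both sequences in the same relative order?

Let dp[i][j] be the LCS length of the first i characters of A and the first j characters of B. dp[i][j] = dp[i-1][j-1]+1 when the i-th and j-th characters match, else max(dp[i-1][j], dp[i][j-1]).
    ·  A  Q  N  A  Q
 ·  0  0  0  0  0  0
 H  0  0  0  0  0  0
 H  0  0  0  0  0  0
 A  0  1  1  1  1  1
 Q  0  1  2  2  2  2
 A  0  1  2  2  3  3
 H  0  1  2  2  3  3
dp[6][5] = 3. One LCS (by backtracking along matches): AQA.

3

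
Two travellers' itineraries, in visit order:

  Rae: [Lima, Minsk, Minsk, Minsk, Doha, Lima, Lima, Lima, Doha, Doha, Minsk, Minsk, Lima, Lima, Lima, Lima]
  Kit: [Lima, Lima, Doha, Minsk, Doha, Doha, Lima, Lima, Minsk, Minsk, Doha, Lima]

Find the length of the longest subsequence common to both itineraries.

One common subsequence of length 8: Lima (Rae #1, Kit #2); then Minsk (Rae #2, Kit #4); then Doha (Rae #5, Kit #6); then Lima (Rae #7, Kit #7); then Lima (Rae #8, Kit #8); then Minsk (Rae #11, Kit #9); then Minsk (Rae #12, Kit #10); then Lima (Rae #16, Kit #12). Since dp[16][12] = 8, nothing longer is possible.

8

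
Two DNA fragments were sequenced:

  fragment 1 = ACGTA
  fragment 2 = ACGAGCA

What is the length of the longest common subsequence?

Match A [1,1]; then C [2,2]; then G [3,5]; then A [5,7] — 4 bases in the same relative order in both. dp[5][7] = 4 confirms this is the maximum.

4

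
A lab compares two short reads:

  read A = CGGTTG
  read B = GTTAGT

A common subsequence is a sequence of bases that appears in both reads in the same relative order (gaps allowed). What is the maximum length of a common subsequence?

One common subsequence of length 4: G at read A[3]=read B[1], then T at read A[4]=read B[2], then T at read A[5]=read B[3], then G at read A[6]=read B[5]. dp[6][6] = 4 confirms this is the maximum.

4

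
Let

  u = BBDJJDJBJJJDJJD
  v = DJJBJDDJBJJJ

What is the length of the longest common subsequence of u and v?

9

Pick D [3,1] → J [4,3] → J [5,5] → D [6,7] → J [7,8] → B [8,9] → J [11,10] → J [13,11] → J [14,12]; all 9 characters appear in both, in order. Since dp[15][12] = 9, nothing longer is possible.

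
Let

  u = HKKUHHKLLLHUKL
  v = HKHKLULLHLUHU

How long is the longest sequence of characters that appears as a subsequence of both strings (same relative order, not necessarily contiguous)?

9

Pick H (u #1, v #1) → K (u #2, v #2) → K (u #3, v #4) → U (u #4, v #6) → L (u #8, v #7) → L (u #9, v #8) → L (u #10, v #10) → H (u #11, v #12) → U (u #12, v #13); all 9 characters appear in both, in order. dp[14][13] = 9 confirms this is the maximum.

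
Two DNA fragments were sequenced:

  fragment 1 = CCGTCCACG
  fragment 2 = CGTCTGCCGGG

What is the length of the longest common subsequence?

Let dp[i][j] be the LCS length of the first i bases of fragment 1 and the first j bases of fragment 2. dp[i][j] = dp[i-1][j-1]+1 when the i-th and j-th bases match, else max(dp[i-1][j], dp[i][j-1]).
    ·  C  G  T  C  T  G  C  C  G  G  G
 ·  0  0  0  0  0  0  0  0  0  0  0  0
 C  0  1  1  1  1  1  1  1  1  1  1  1
 C  0  1  1  1  2  2  2  2  2  2  2  2
 G  0  1  2  2  2  2  3  3  3  3  3  3
 T  0  1  2  3  3  3  3  3  3  3  3  3
 C  0  1  2  3  4  4  4  4  4  4  4  4
 C  0  1  2  3  4  4  4  5  5  5  5  5
 A  0  1  2  3  4  4  4  5  5  5  5  5
 C  0  1  2  3  4  4  4  5  6  6  6  6
 G  0  1  2  3  4  4  5  5  6  7  7  7
dp[9][11] = 7. One LCS (by backtracking along matches): CGTCCCG.

7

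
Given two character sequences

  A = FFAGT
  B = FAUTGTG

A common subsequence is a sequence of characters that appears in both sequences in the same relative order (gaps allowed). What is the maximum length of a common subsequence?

4

Taking F (A #2, B #1), then A (A #3, B #2), then G (A #4, B #5), then T (A #5, B #6) gives a common subsequence of length 4. dp[5][7] = 4 confirms this is the maximum.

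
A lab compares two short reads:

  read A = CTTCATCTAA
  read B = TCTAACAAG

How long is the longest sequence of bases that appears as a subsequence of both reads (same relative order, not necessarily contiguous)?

6

Match C [1,2] → T [2,3] → A [5,5] → C [7,6] → A [9,7] → A [10,8] — 6 bases in the same relative order in both. dp[10][9] = 6 confirms this is the maximum.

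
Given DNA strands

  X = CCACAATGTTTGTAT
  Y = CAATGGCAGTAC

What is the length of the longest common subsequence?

One common subsequence of length 8: C [4,1] → A [5,2] → A [6,3] → T [7,4] → G [8,6] → G [12,9] → T [13,10] → A [14,11]. Since dp[15][12] = 8, nothing longer is possible.

8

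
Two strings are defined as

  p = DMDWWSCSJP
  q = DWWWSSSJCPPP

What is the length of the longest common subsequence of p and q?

7

Match D at p[1]=q[1], W at p[4]=q[3], W at p[5]=q[4], S at p[6]=q[6], S at p[8]=q[7], J at p[9]=q[8], P at p[10]=q[12] — 7 characters in the same relative order in both. dp[10][12] = 7 confirms this is the maximum.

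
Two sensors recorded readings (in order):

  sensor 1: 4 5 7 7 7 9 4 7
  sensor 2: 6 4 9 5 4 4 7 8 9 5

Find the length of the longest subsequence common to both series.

4

Let dp[i][j] be the LCS length of the first i values of sensor 1 and the first j values of sensor 2. dp[i][j] = dp[i-1][j-1]+1 when the i-th and j-th values match, else max(dp[i-1][j], dp[i][j-1]).
    ·  6  4  9  5  4  4  7  8  9  5
 ·  0  0  0  0  0  0  0  0  0  0  0
 4  0  0  1  1  1  1  1  1  1  1  1
 5  0  0  1  1  2  2  2  2  2  2  2
 7  0  0  1  1  2  2  2  3  3  3  3
 7  0  0  1  1  2  2  2  3  3  3  3
 7  0  0  1  1  2  2  2  3  3  3  3
 9  0  0  1  2  2  2  2  3  3  4  4
 4  0  0  1  2  2  3  3  3  3  4  4
 7  0  0  1  2  2  3  3  4  4  4  4
dp[8][10] = 4. One LCS (by backtracking along matches): 4, 5, 7, 9.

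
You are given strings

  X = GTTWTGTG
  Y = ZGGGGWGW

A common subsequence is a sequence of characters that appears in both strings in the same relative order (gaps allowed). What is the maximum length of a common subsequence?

Taking G [1,5]; then W [4,6]; then G [6,7] gives a common subsequence of length 3. Since dp[8][8] = 3, nothing longer is possible.

3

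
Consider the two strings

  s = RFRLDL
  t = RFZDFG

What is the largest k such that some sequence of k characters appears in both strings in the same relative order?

3

One common subsequence of length 3: R (s #1, t #1), F (s #2, t #2), D (s #5, t #4). Since dp[6][6] = 3, nothing longer is possible.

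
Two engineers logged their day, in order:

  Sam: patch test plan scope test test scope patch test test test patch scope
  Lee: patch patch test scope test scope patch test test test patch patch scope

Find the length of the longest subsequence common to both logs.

11

One common subsequence of length 11: patch at Sam[1]=Lee[2]; then test at Sam[2]=Lee[3]; then scope at Sam[4]=Lee[4]; then test at Sam[6]=Lee[5]; then scope at Sam[7]=Lee[6]; then patch at Sam[8]=Lee[7]; then test at Sam[9]=Lee[8]; then test at Sam[10]=Lee[9]; then test at Sam[11]=Lee[10]; then patch at Sam[12]=Lee[12]; then scope at Sam[13]=Lee[13]. Since dp[13][13] = 11, nothing longer is possible.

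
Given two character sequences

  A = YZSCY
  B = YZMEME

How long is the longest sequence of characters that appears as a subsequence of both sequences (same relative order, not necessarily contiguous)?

One common subsequence of length 2: Y (A #1, B #1), Z (A #2, B #2). The LCS DP gives dp[5][6] = 2, so this is optimal.

2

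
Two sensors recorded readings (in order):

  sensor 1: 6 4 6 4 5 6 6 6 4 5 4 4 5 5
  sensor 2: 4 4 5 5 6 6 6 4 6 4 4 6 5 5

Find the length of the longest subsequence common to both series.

11

Match 4 at sensor 1[2]=sensor 2[1]; then 4 at sensor 1[4]=sensor 2[2]; then 5 at sensor 1[5]=sensor 2[4]; then 6 at sensor 1[6]=sensor 2[5]; then 6 at sensor 1[7]=sensor 2[6]; then 6 at sensor 1[8]=sensor 2[7]; then 4 at sensor 1[9]=sensor 2[8]; then 4 at sensor 1[11]=sensor 2[10]; then 4 at sensor 1[12]=sensor 2[11]; then 5 at sensor 1[13]=sensor 2[13]; then 5 at sensor 1[14]=sensor 2[14] — 11 values in the same relative order in both. The LCS DP gives dp[14][14] = 11, so this is optimal.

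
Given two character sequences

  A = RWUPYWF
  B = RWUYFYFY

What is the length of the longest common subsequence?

5

Let dp[i][j] be the LCS length of the first i characters of A and the first j characters of B. dp[i][j] = dp[i-1][j-1]+1 when the i-th and j-th characters match, else max(dp[i-1][j], dp[i][j-1]).
    ·  R  W  U  Y  F  Y  F  Y
 ·  0  0  0  0  0  0  0  0  0
 R  0  1  1  1  1  1  1  1  1
 W  0  1  2  2  2  2  2  2  2
 U  0  1  2  3  3  3  3  3  3
 P  0  1  2  3  3  3  3  3  3
 Y  0  1  2  3  4  4  4  4  4
 W  0  1  2  3  4  4  4  4  4
 F  0  1  2  3  4  5  5  5  5
dp[7][8] = 5. One LCS (by backtracking along matches): RWUYF.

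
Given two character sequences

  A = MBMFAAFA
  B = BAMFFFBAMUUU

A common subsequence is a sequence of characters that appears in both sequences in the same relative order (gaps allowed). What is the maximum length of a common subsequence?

Let dp[i][j] be the LCS length of the first i characters of A and the first j characters of B. dp[i][j] = dp[i-1][j-1]+1 when the i-th and j-th characters match, else max(dp[i-1][j], dp[i][j-1]).
    ·  B  A  M  F  F  F  B  A  M  U  U  U
 ·  0  0  0  0  0  0  0  0  0  0  0  0  0
 M  0  0  0  1  1  1  1  1  1  1  1  1  1
 B  0  1  1  1  1  1  1  2  2  2  2  2  2
 M  0  1  1  2  2  2  2  2  2  3  3  3  3
 F  0  1  1  2  3  3  3  3  3  3  3  3  3
 A  0  1  2  2  3  3  3  3  4  4  4  4  4
 A  0  1  2  2  3  3  3  3  4  4  4  4  4
 F  0  1  2  2  3  4  4  4  4  4  4  4  4
 A  0  1  2  2  3  4  4  4  5  5  5  5  5
dp[8][12] = 5. One LCS (by backtracking along matches): BMFFA.

5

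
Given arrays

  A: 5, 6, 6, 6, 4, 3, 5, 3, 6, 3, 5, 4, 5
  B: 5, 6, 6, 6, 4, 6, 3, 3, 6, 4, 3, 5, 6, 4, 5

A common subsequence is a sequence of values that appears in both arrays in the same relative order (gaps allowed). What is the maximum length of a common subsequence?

12

Pick 5 [1,1]; then 6 [2,2]; then 6 [3,3]; then 6 [4,4]; then 4 [5,5]; then 3 [6,7]; then 3 [8,8]; then 6 [9,9]; then 3 [10,11]; then 5 [11,12]; then 4 [12,14]; then 5 [13,15]; all 12 values appear in both, in order. dp[13][15] = 12 confirms this is the maximum.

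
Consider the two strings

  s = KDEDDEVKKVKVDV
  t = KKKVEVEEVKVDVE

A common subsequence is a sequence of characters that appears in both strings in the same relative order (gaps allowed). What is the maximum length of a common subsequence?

One common subsequence of length 8: K (s #1, t #3) → E (s #3, t #7) → E (s #6, t #8) → V (s #10, t #9) → K (s #11, t #10) → V (s #12, t #11) → D (s #13, t #12) → V (s #14, t #13). The LCS DP gives dp[14][14] = 8, so this is optimal.

8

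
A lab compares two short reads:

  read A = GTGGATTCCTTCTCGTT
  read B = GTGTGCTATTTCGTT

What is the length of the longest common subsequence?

Pick G (read A #1, read B #1); then T (read A #2, read B #2); then G (read A #3, read B #3); then G (read A #4, read B #5); then A (read A #5, read B #8); then T (read A #10, read B #9); then T (read A #11, read B #10); then T (read A #13, read B #11); then C (read A #14, read B #12); then G (read A #15, read B #13); then T (read A #16, read B #14); then T (read A #17, read B #15); all 12 bases appear in both, in order. dp[17][15] = 12 confirms this is the maximum.

12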